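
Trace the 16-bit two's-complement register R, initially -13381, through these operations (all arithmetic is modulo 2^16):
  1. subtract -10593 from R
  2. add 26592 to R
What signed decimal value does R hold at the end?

23804

Start: R = -13381 = 1100101110111011.
R = -13381 − (-10593) = -2788 = 1111010100011100
R = -2788 + 26592 = 23804 = 0101110011111100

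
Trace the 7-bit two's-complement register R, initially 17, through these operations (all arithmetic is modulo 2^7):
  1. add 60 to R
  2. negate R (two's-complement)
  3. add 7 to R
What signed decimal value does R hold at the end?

58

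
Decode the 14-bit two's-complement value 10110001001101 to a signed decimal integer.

MSB is 1, so the value is negative.
Unsigned reading: 11341. Subtract 2^14 = 16384: 11341 − 16384 = -5043.

-5043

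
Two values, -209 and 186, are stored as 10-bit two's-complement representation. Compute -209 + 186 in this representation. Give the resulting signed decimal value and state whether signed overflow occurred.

-209 → 1100101111
186 → 0010111010
  1100101111
+ 0010111010
= 1111101001
Result 1111101001: MSB = 1 → 1001 − 1024 = -23.
Addends have opposite signs, so signed overflow cannot occur.

-23; no overflow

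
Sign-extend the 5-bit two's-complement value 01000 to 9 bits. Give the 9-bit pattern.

MSB of 01000 is 0; replicate it into the new high bits.
0000|01000 → 000001000 (still 8).

000001000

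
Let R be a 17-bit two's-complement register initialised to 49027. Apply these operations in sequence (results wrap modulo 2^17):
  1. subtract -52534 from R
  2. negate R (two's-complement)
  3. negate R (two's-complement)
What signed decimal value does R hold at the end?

-29511

Start: R = 49027 = 01011111110000011.
R = 49027 − (-52534) = 101561; wraps to -29511 = 11000110010111001
R = −(-29511) = 29511 = 00111001101000111
R = −(29511) = -29511 = 11000110010111001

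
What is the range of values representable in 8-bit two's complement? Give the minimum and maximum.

Minimum: −2^7 = -128.
Maximum: 2^7 − 1 = 127.

min = -128, max = 127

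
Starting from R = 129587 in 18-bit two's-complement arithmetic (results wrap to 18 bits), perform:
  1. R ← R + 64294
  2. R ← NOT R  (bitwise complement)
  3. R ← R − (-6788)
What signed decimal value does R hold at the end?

75050

Start: R = 129587 = 011111101000110011.
R = 129587 + 64294 = 193881; wraps to -68263 = 101111010101011001
R = NOT 101111010101011001 = 010000101010100110 = 68262
R = 68262 − (-6788) = 75050 = 010010010100101010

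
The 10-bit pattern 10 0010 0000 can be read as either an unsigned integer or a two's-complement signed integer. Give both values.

unsigned = 544, signed = -480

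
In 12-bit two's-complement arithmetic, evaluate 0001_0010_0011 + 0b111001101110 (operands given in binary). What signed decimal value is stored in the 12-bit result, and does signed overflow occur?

-111; no overflow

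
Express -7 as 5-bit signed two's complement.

11001

|-7| = 7 = 00111 in 5 bits.
Invert the bits: 11000. Add 1: 11001.
Check: 11001 reads as 25 − 32 = -7.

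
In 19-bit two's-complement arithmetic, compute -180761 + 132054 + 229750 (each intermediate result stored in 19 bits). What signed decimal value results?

181043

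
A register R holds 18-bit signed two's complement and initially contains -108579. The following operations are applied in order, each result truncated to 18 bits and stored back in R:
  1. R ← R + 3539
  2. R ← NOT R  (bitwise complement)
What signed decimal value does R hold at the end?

Start: R = -108579 = 100101011111011101.
R = -108579 + 3539 = -105040 = 100110010110110000
R = NOT 100110010110110000 = 011001101001001111 = 105039

105039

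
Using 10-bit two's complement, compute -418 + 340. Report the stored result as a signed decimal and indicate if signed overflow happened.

-78; no overflow

-418 → 1001011110
340 → 0101010100
  1001011110
+ 0101010100
= 1110110010
Result 1110110010: MSB = 1 → 946 − 1024 = -78.
Addends have opposite signs, so signed overflow cannot occur.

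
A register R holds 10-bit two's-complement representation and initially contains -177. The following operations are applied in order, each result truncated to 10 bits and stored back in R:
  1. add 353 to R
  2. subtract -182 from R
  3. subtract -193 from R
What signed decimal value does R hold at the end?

-473

Start: R = -177 = 1101001111.
R = -177 + 353 = 176 = 0010110000
R = 176 − (-182) = 358 = 0101100110
R = 358 − (-193) = 551; wraps to -473 = 1000100111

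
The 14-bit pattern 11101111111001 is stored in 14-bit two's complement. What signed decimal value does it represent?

-1031

MSB is 1, so the value is negative.
Invert: 00010000000110. Add 1: 00010000000111 = 1031. So the value is −1031.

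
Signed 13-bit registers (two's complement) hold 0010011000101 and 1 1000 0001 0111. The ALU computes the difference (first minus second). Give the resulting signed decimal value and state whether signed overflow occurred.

0010011000101 = 1221 (signed)
1 1000 0001 0111 → 1100000010111 = -2025 (signed)
Subtract via negate-and-add: invert 1100000010111 + 1 = 0011111101001 (i.e. 2025).
  0010011000101
+ 0011111101001
= 0110010101110
Result 0110010101110: MSB = 0 → value 3246.
Both addends (after negating the subtrahend) are non-negative and so is the stored result: no signed overflow.

3246; no overflow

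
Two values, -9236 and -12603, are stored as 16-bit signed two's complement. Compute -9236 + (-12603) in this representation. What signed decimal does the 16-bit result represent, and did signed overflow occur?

-9236 → 1101101111101100
-12603 → 1100111011000101
  1101101111101100
+ 1100111011000101
= 1010101010110001  (discard carry-out 1)
Result 1010101010110001: MSB = 1 → 43697 − 65536 = -21839.
Both addends are negative and so is the stored result: no signed overflow.

-21839; no overflow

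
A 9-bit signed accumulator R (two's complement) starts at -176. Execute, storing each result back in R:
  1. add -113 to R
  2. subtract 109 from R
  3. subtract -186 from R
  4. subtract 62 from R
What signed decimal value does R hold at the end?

238

Start: R = -176 = 101010000.
R = -176 + (-113) = -289; wraps to 223 = 011011111
R = 223 − 109 = 114 = 001110010
R = 114 − (-186) = 300; wraps to -212 = 100101100
R = -212 − 62 = -274; wraps to 238 = 011101110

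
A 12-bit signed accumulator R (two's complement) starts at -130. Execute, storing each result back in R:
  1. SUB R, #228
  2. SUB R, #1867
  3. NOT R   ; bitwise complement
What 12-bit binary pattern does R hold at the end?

100010110000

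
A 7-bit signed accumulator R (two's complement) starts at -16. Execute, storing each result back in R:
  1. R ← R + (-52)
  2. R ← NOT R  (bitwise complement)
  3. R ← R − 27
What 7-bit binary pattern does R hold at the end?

Start: R = -16 = 1110000.
R = -16 + (-52) = -68; wraps to 60 = 0111100
R = NOT 0111100 = 1000011 = -61
R = -61 − 27 = -88; wraps to 40 = 0101000

0101000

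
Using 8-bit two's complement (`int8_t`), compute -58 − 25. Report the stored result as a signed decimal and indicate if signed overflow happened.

-58 → 11000110
25 → 00011001
Subtract via negate-and-add: invert 00011001 + 1 = 11100111 (i.e. -25).
  11000110
+ 11100111
= 10101101  (discard carry-out 1)
Result 10101101: MSB = 1 → 173 − 256 = -83.
Both addends (after negating the subtrahend) are negative and so is the stored result: no signed overflow.

-83; no overflow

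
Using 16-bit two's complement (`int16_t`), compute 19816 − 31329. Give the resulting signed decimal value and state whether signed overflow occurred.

19816 → 0100110101101000
31329 → 0111101001100001
Subtract via negate-and-add: invert 0111101001100001 + 1 = 1000010110011111 (i.e. -31329).
  0100110101101000
+ 1000010110011111
= 1101001100000111
Result 1101001100000111: MSB = 1 → 54023 − 65536 = -11513.
Addends (after negating the subtrahend) have opposite signs, so signed overflow cannot occur.

-11513; no overflow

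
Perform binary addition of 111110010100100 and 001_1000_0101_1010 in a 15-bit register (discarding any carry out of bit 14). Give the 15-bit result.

001010011111110

  111110010100100
+ 001100001011010
= 001010011111110  (discard carry-out 1)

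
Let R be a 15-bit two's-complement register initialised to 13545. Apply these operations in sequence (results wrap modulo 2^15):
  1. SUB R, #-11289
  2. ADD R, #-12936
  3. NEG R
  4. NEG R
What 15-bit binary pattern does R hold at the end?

Start: R = 13545 = 011010011101001.
R = 13545 − (-11289) = 24834; wraps to -7934 = 110000100000010
R = -7934 + (-12936) = -20870; wraps to 11898 = 010111001111010
R = −(11898) = -11898 = 101000110000110
R = −(-11898) = 11898 = 010111001111010

010111001111010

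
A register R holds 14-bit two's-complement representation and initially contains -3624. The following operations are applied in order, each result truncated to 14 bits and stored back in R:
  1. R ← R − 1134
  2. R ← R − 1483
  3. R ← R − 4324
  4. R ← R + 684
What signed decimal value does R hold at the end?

6503

Start: R = -3624 = 11000111011000.
R = -3624 − 1134 = -4758 = 10110101101010
R = -4758 − 1483 = -6241 = 10011110011111
R = -6241 − 4324 = -10565; wraps to 5819 = 01011010111011
R = 5819 + 684 = 6503 = 01100101100111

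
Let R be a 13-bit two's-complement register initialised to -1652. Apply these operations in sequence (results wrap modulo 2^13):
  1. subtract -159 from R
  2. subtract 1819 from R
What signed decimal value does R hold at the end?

-3312

Start: R = -1652 = 1100110001100.
R = -1652 − (-159) = -1493 = 1101000101011
R = -1493 − 1819 = -3312 = 1001100010000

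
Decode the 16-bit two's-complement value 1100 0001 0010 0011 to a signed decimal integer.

-16093

MSB is 1, so the value is negative.
Invert: 0011111011011100. Add 1: 0011111011011101 = 16093. So the value is −16093.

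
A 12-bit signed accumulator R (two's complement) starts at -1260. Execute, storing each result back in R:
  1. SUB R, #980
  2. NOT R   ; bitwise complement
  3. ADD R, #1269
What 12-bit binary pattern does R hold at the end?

110110110100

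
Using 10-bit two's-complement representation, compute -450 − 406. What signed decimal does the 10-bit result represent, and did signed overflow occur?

168; overflow

-450 → 1000111110
406 → 0110010110
Subtract via negate-and-add: invert 0110010110 + 1 = 1001101010 (i.e. -406).
  1000111110
+ 1001101010
= 0010101000  (discard carry-out 1)
Result 0010101000: MSB = 0 → value 168.
Both addends (after negating the subtrahend) are negative but the stored result is non-negative: signed overflow. The true value -450 − 406 = -856 lies outside [-512, 511].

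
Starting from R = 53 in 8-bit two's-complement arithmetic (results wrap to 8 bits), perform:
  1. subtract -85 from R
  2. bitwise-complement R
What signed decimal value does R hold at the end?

Start: R = 53 = 00110101.
R = 53 − (-85) = 138; wraps to -118 = 10001010
R = NOT 10001010 = 01110101 = 117

117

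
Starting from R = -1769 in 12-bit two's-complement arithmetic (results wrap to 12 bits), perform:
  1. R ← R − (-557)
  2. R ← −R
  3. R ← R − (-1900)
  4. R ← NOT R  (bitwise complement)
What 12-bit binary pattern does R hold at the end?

Start: R = -1769 = 100100010111.
R = -1769 − (-557) = -1212 = 101101000100
R = −(-1212) = 1212 = 010010111100
R = 1212 − (-1900) = 3112; wraps to -984 = 110000101000
R = NOT 110000101000 = 001111010111 = 983

001111010111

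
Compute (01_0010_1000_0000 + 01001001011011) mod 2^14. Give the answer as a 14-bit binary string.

10010011011011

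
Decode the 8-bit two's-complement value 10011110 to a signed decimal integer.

MSB is 1, so the value is negative.
Unsigned reading: 158. Subtract 2^8 = 256: 158 − 256 = -98.

-98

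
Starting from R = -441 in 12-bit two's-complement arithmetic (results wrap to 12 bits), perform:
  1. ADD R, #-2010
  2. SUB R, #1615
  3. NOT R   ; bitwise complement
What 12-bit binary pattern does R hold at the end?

111111100001

Start: R = -441 = 111001000111.
R = -441 + (-2010) = -2451; wraps to 1645 = 011001101101
R = 1645 − 1615 = 30 = 000000011110
R = NOT 000000011110 = 111111100001 = -31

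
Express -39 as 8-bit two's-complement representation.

11011001

|-39| = 39 = 00100111 in 8 bits.
Invert the bits: 11011000. Add 1: 11011001.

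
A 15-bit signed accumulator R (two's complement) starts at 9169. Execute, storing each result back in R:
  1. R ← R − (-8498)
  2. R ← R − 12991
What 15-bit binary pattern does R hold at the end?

Start: R = 9169 = 010001111010001.
R = 9169 − (-8498) = 17667; wraps to -15101 = 100010100000011
R = -15101 − 12991 = -28092; wraps to 4676 = 001001001000100

001001001000100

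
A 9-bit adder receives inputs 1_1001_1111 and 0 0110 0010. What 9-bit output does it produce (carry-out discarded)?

000000001

  110011111
+ 001100010
= 000000001  (discard carry-out 1)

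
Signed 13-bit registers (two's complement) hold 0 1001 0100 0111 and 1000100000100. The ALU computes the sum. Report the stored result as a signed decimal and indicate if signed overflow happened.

0 1001 0100 0111 → 0100101000111 = 2375 (signed)
1000100000100 = -3836 (signed)
  0100101000111
+ 1000100000100
= 1101001001011
Result 1101001001011: MSB = 1 → 6731 − 8192 = -1461.
Addends have opposite signs, so signed overflow cannot occur.

-1461; no overflow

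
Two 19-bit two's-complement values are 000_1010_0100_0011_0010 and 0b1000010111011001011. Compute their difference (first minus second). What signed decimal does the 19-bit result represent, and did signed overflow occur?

000_1010_0100_0011_0010 → 0001010010000110010 = 42034 (signed)
0b1000010111011001011 → 1000010111011001011 = -250165 (signed)
Subtract via negate-and-add: invert 1000010111011001011 + 1 = 0111101000100110101 (i.e. 250165).
  0001010010000110010
+ 0111101000100110101
= 1000111010101100111
Result 1000111010101100111: MSB = 1 → 292199 − 524288 = -232089.
Both addends (after negating the subtrahend) are non-negative but the stored result is negative: signed overflow. The true value 42034 − (-250165) = 292199 lies outside [-262144, 262143].

-232089; overflow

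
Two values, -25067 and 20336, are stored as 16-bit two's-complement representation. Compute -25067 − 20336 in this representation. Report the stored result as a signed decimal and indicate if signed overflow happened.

20133; overflow

-25067 → 1001111000010101
20336 → 0100111101110000
Subtract via negate-and-add: invert 0100111101110000 + 1 = 1011000010010000 (i.e. -20336).
  1001111000010101
+ 1011000010010000
= 0100111010100101  (discard carry-out 1)
Result 0100111010100101: MSB = 0 → value 20133.
Both addends (after negating the subtrahend) are negative but the stored result is non-negative: signed overflow. The true value -25067 − 20336 = -45403 lies outside [-32768, 32767].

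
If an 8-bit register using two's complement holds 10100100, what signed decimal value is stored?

MSB is 1, so the value is negative.
Unsigned reading: 164. Subtract 2^8 = 256: 164 − 256 = -92.

-92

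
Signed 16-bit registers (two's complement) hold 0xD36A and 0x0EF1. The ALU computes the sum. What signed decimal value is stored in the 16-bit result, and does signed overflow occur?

-7589; no overflow

0xD36A = 1101001101101010 = -11414 (signed)
0x0EF1 = 0000111011110001 = 3825 (signed)
  1101001101101010
+ 0000111011110001
= 1110001001011011
Result 1110001001011011: MSB = 1 → 57947 − 65536 = -7589.
Addends have opposite signs, so signed overflow cannot occur.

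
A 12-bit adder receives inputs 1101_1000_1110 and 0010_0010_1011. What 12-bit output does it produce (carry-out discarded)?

  110110001110
+ 001000101011
= 111110111001

111110111001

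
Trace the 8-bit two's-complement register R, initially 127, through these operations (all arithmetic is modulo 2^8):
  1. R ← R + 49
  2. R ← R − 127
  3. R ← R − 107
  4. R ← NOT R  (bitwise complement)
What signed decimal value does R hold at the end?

Start: R = 127 = 01111111.
R = 127 + 49 = 176; wraps to -80 = 10110000
R = -80 − 127 = -207; wraps to 49 = 00110001
R = 49 − 107 = -58 = 11000110
R = NOT 11000110 = 00111001 = 57

57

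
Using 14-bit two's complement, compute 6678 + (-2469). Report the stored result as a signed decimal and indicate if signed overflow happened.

4209; no overflow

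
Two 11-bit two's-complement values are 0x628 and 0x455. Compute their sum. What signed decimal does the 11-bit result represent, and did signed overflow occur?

637; overflow

0x628 = 11000101000 = -472 (signed)
0x455 = 10001010101 = -939 (signed)
  11000101000
+ 10001010101
= 01001111101  (discard carry-out 1)
Result 01001111101: MSB = 0 → value 637.
Both addends are negative but the stored result is non-negative: signed overflow. The true value -472 + (-939) = -1411 lies outside [-1024, 1023].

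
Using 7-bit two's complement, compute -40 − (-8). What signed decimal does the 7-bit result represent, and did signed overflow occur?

-40 → 1011000
-8 → 1111000
Subtract via negate-and-add: invert 1111000 + 1 = 0001000 (i.e. 8).
  1011000
+ 0001000
= 1100000
Result 1100000: MSB = 1 → 96 − 128 = -32.
Addends (after negating the subtrahend) have opposite signs, so signed overflow cannot occur.

-32; no overflow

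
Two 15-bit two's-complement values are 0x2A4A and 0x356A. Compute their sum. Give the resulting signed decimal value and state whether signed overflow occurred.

0x2A4A = 010101001001010 = 10826 (signed)
0x356A = 011010101101010 = 13674 (signed)
  010101001001010
+ 011010101101010
= 101111110110100
Result 101111110110100: MSB = 1 → 24500 − 32768 = -8268.
Both addends are non-negative but the stored result is negative: signed overflow. The true value 10826 + 13674 = 24500 lies outside [-16384, 16383].

-8268; overflow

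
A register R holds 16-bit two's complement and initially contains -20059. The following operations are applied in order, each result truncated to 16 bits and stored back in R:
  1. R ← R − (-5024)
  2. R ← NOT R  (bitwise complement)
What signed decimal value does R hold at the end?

Start: R = -20059 = 1011000110100101.
R = -20059 − (-5024) = -15035 = 1100010101000101
R = NOT 1100010101000101 = 0011101010111010 = 15034

15034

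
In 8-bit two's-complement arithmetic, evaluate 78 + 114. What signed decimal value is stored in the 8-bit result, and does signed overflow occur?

78 → 01001110
114 → 01110010
  01001110
+ 01110010
= 11000000
Result 11000000: MSB = 1 → 192 − 256 = -64.
Both addends are non-negative but the stored result is negative: signed overflow. The true value 78 + 114 = 192 lies outside [-128, 127].

-64; overflow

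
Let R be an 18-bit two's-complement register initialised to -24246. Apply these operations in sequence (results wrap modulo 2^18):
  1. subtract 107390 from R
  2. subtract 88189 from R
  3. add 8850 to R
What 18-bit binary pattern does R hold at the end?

Start: R = -24246 = 111010000101001010.
R = -24246 − 107390 = -131636; wraps to 130508 = 011111110111001100
R = 130508 − 88189 = 42319 = 001010010101001111
R = 42319 + 8850 = 51169 = 001100011111100001

001100011111100001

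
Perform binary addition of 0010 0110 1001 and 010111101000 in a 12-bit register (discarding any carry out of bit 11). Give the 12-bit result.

100001010001

  001001101001
+ 010111101000
= 100001010001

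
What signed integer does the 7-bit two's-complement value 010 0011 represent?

35

MSB is 0, so the value is non-negative: 0100011 = 35.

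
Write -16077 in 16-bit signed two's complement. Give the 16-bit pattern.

|-16077| = 16077 = 0011111011001101 in 16 bits.
Invert the bits: 1100000100110010. Add 1: 1100000100110011.
Check: 1100000100110011 reads as 49459 − 65536 = -16077.

1100000100110011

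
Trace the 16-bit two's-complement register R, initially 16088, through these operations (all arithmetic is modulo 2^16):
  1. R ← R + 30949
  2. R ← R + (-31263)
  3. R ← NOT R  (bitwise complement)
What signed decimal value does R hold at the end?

-15775

Start: R = 16088 = 0011111011011000.
R = 16088 + 30949 = 47037; wraps to -18499 = 1011011110111101
R = -18499 + (-31263) = -49762; wraps to 15774 = 0011110110011110
R = NOT 0011110110011110 = 1100001001100001 = -15775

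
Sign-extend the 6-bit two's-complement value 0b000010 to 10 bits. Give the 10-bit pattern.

0000000010

MSB of 000010 is 0; replicate it into the new high bits.
0000|000010 → 0000000010 (still 2).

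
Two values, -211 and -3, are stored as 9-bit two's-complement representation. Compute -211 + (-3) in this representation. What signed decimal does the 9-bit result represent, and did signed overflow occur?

-211 → 100101101
-3 → 111111101
  100101101
+ 111111101
= 100101010  (discard carry-out 1)
Result 100101010: MSB = 1 → 298 − 512 = -214.
Both addends are negative and so is the stored result: no signed overflow.

-214; no overflow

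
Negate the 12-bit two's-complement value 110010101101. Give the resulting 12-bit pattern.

001101010011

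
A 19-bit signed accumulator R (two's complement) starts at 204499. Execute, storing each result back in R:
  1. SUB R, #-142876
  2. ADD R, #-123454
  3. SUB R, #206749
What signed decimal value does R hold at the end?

17172

Start: R = 204499 = 0110001111011010011.
R = 204499 − (-142876) = 347375; wraps to -176913 = 1010100110011101111
R = -176913 + (-123454) = -300367; wraps to 223921 = 0110110101010110001
R = 223921 − 206749 = 17172 = 0000100001100010100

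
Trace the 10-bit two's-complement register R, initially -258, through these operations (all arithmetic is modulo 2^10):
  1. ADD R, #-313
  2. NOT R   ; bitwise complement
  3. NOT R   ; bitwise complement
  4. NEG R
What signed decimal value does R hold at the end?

-453

Start: R = -258 = 1011111110.
R = -258 + (-313) = -571; wraps to 453 = 0111000101
R = NOT 0111000101 = 1000111010 = -454
R = NOT 1000111010 = 0111000101 = 453
R = −(453) = -453 = 1000111011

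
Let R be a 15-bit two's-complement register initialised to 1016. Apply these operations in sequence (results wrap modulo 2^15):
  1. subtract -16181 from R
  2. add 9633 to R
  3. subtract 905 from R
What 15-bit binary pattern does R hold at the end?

110010101000101

Start: R = 1016 = 000001111111000.
R = 1016 − (-16181) = 17197; wraps to -15571 = 100001100101101
R = -15571 + 9633 = -5938 = 110100011001110
R = -5938 − 905 = -6843 = 110010101000101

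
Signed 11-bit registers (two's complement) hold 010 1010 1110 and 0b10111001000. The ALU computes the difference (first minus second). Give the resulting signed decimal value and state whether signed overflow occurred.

-794; overflow

010 1010 1110 → 01010101110 = 686 (signed)
0b10111001000 → 10111001000 = -568 (signed)
Subtract via negate-and-add: invert 10111001000 + 1 = 01000111000 (i.e. 568).
  01010101110
+ 01000111000
= 10011100110
Result 10011100110: MSB = 1 → 1254 − 2048 = -794.
Both addends (after negating the subtrahend) are non-negative but the stored result is negative: signed overflow. The true value 686 − (-568) = 1254 lies outside [-1024, 1023].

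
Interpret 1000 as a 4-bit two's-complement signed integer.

MSB is 1, so the value is negative.
Unsigned reading: 8. Subtract 2^4 = 16: 8 − 16 = -8.

-8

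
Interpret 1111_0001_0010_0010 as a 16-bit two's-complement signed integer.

-3806

MSB is 1, so the value is negative.
Unsigned reading: 61730. Subtract 2^16 = 65536: 61730 − 65536 = -3806.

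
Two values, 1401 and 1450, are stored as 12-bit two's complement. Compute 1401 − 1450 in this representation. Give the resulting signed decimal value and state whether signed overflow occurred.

1401 → 010101111001
1450 → 010110101010
Subtract via negate-and-add: invert 010110101010 + 1 = 101001010110 (i.e. -1450).
  010101111001
+ 101001010110
= 111111001111
Result 111111001111: MSB = 1 → 4047 − 4096 = -49.
Addends (after negating the subtrahend) have opposite signs, so signed overflow cannot occur.

-49; no overflow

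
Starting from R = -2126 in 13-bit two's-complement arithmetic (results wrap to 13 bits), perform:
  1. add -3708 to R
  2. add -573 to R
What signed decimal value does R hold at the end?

1785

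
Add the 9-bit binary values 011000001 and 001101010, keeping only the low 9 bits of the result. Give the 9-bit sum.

100101011

  011000001
+ 001101010
= 100101011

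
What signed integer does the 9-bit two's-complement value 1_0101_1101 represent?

MSB is 1, so the value is negative.
Unsigned reading: 349. Subtract 2^9 = 512: 349 − 512 = -163.

-163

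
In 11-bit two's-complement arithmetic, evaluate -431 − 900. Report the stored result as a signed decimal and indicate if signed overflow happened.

717; overflow

-431 → 11001010001
900 → 01110000100
Subtract via negate-and-add: invert 01110000100 + 1 = 10001111100 (i.e. -900).
  11001010001
+ 10001111100
= 01011001101  (discard carry-out 1)
Result 01011001101: MSB = 0 → value 717.
Both addends (after negating the subtrahend) are negative but the stored result is non-negative: signed overflow. The true value -431 − 900 = -1331 lies outside [-1024, 1023].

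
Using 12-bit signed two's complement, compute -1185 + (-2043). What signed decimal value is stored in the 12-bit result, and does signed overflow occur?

868; overflow

-1185 → 101101011111
-2043 → 100000000101
  101101011111
+ 100000000101
= 001101100100  (discard carry-out 1)
Result 001101100100: MSB = 0 → value 868.
Both addends are negative but the stored result is non-negative: signed overflow. The true value -1185 + (-2043) = -3228 lies outside [-2048, 2047].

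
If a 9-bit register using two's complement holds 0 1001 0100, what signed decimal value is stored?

148

MSB is 0, so the value is non-negative: 010010100 = 148.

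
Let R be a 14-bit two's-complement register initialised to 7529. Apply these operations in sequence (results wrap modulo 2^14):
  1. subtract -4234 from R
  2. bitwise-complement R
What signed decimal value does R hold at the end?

4620

Start: R = 7529 = 01110101101001.
R = 7529 − (-4234) = 11763; wraps to -4621 = 10110111110011
R = NOT 10110111110011 = 01001000001100 = 4620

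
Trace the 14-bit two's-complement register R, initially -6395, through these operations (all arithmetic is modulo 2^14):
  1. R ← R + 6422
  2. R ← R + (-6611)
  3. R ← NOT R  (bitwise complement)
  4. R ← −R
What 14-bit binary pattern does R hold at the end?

Start: R = -6395 = 10011100000101.
R = -6395 + 6422 = 27 = 00000000011011
R = 27 + (-6611) = -6584 = 10011001001000
R = NOT 10011001001000 = 01100110110111 = 6583
R = −(6583) = -6583 = 10011001001001

10011001001001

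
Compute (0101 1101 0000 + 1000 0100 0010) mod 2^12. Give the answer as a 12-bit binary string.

111000010010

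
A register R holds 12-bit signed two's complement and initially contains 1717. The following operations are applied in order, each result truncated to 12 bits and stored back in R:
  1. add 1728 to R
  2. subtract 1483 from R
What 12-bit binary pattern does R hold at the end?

011110101010

Start: R = 1717 = 011010110101.
R = 1717 + 1728 = 3445; wraps to -651 = 110101110101
R = -651 − 1483 = -2134; wraps to 1962 = 011110101010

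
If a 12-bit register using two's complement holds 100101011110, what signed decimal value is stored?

-1698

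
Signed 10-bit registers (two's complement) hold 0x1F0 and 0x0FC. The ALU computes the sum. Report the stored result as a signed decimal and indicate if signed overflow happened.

-276; overflow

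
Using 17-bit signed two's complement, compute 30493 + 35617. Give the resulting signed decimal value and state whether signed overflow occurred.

30493 → 00111011100011101
35617 → 01000101100100001
  00111011100011101
+ 01000101100100001
= 10000001000111110
Result 10000001000111110: MSB = 1 → 66110 − 131072 = -64962.
Both addends are non-negative but the stored result is negative: signed overflow. The true value 30493 + 35617 = 66110 lies outside [-65536, 65535].

-64962; overflow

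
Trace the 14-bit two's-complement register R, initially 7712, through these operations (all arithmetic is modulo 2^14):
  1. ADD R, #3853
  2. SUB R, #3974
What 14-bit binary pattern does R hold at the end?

01110110100111

Start: R = 7712 = 01111000100000.
R = 7712 + 3853 = 11565; wraps to -4819 = 10110100101101
R = -4819 − 3974 = -8793; wraps to 7591 = 01110110100111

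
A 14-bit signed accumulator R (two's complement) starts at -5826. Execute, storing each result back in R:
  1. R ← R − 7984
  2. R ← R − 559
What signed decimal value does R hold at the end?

2015

Start: R = -5826 = 10100100111110.
R = -5826 − 7984 = -13810; wraps to 2574 = 00101000001110
R = 2574 − 559 = 2015 = 00011111011111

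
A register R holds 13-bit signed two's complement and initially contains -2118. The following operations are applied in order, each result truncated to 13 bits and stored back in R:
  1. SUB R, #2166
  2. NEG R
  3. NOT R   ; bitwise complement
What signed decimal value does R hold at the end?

Start: R = -2118 = 1011110111010.
R = -2118 − 2166 = -4284; wraps to 3908 = 0111101000100
R = −(3908) = -3908 = 1000010111100
R = NOT 1000010111100 = 0111101000011 = 3907

3907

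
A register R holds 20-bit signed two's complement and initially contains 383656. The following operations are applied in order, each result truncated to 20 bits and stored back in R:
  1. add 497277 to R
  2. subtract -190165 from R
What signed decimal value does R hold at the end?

22522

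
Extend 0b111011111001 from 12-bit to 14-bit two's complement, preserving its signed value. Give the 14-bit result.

11111011111001

MSB of 111011111001 is 1; replicate it into the new high bits.
11|111011111001 → 11111011111001 (still -263).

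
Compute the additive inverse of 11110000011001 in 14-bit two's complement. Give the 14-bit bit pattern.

00001111100111

Invert: 00001111100110. Add 1: 00001111100111.
Check: 11110000011001 = -999, 00001111100111 = 999.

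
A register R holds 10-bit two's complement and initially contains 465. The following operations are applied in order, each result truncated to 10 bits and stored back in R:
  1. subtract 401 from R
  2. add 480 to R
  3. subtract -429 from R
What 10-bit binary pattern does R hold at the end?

1111001101

Start: R = 465 = 0111010001.
R = 465 − 401 = 64 = 0001000000
R = 64 + 480 = 544; wraps to -480 = 1000100000
R = -480 − (-429) = -51 = 1111001101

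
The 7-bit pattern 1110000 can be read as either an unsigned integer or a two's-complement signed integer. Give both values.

Unsigned: 1110000 = 112.
Signed: MSB=1 → 112 − 128 = -16.

unsigned = 112, signed = -16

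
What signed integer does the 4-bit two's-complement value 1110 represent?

-2

MSB is 1, so the value is negative.
Unsigned reading: 14. Subtract 2^4 = 16: 14 − 16 = -2.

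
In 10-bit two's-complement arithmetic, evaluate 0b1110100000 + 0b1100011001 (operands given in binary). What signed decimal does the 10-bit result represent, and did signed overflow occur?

-327; no overflow

0b1110100000 → 1110100000 = -96 (signed)
0b1100011001 → 1100011001 = -231 (signed)
  1110100000
+ 1100011001
= 1010111001  (discard carry-out 1)
Result 1010111001: MSB = 1 → 697 − 1024 = -327.
Both addends are negative and so is the stored result: no signed overflow.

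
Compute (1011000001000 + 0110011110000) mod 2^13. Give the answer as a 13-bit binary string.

0001011111000

  1011000001000
+ 0110011110000
= 0001011111000  (discard carry-out 1)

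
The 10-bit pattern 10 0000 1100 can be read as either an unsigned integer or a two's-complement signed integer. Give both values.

unsigned = 524, signed = -500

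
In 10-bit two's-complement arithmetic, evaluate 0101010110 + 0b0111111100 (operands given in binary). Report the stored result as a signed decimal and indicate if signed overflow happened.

-174; overflow

0101010110 = 342 (signed)
0b0111111100 → 0111111100 = 508 (signed)
  0101010110
+ 0111111100
= 1101010010
Result 1101010010: MSB = 1 → 850 − 1024 = -174.
Both addends are non-negative but the stored result is negative: signed overflow. The true value 342 + 508 = 850 lies outside [-512, 511].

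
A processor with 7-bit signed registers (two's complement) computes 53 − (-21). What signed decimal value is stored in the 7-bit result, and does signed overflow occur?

-54; overflow

53 → 0110101
-21 → 1101011
Subtract via negate-and-add: invert 1101011 + 1 = 0010101 (i.e. 21).
  0110101
+ 0010101
= 1001010
Result 1001010: MSB = 1 → 74 − 128 = -54.
Both addends (after negating the subtrahend) are non-negative but the stored result is negative: signed overflow. The true value 53 − (-21) = 74 lies outside [-64, 63].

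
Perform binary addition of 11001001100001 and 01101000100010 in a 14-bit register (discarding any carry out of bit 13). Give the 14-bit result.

  11001001100001
+ 01101000100010
= 00110010000011  (discard carry-out 1)

00110010000011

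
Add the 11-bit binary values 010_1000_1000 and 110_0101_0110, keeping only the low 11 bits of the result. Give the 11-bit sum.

00011011110

  01010001000
+ 11001010110
= 00011011110  (discard carry-out 1)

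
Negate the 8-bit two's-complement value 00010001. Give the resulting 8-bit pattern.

Invert: 11101110. Add 1: 11101111.
Check: 00010001 = 17, 11101111 = -17.

11101111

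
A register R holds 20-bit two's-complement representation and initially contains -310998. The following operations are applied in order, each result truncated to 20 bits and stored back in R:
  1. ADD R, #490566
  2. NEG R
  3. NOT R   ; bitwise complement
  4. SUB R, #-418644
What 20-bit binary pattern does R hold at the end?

10010010000011000011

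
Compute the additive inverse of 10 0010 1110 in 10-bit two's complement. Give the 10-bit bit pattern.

0111010010

Invert: 0111010001. Add 1: 0111010010.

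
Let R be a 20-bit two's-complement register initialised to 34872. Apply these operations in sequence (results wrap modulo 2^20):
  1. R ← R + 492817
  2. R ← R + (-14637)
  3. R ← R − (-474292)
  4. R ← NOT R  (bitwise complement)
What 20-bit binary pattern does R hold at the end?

00001110111100101111

Start: R = 34872 = 00001000100000111000.
R = 34872 + 492817 = 527689; wraps to -520887 = 10000000110101001001
R = -520887 + (-14637) = -535524; wraps to 513052 = 01111101010000011100
R = 513052 − (-474292) = 987344; wraps to -61232 = 11110001000011010000
R = NOT 11110001000011010000 = 00001110111100101111 = 61231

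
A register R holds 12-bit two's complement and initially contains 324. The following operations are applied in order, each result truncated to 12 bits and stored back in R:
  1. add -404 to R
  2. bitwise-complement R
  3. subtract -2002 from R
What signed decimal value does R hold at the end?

-2015

Start: R = 324 = 000101000100.
R = 324 + (-404) = -80 = 111110110000
R = NOT 111110110000 = 000001001111 = 79
R = 79 − (-2002) = 2081; wraps to -2015 = 100000100001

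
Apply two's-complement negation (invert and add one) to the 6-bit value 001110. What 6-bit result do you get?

110010

Invert: 110001. Add 1: 110010.
Check: 001110 = 14, 110010 = -14.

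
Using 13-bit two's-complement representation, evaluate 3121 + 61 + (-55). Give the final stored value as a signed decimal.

3127

3121 + 61 = 3182 (0110001101110)
3182 + (-55) = 3127 (0110000110111)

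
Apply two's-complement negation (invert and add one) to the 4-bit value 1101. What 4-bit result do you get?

Invert: 0010. Add 1: 0011.
Check: 1101 = -3, 0011 = 3.

0011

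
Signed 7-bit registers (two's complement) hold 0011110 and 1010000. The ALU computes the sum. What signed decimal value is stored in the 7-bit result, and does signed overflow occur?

0011110 = 30 (signed)
1010000 = -48 (signed)
  0011110
+ 1010000
= 1101110
Result 1101110: MSB = 1 → 110 − 128 = -18.
Addends have opposite signs, so signed overflow cannot occur.

-18; no overflow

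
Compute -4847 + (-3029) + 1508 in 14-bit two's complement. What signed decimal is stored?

-4847 + (-3029) = -7876 (10000100111100)
-7876 + 1508 = -6368 (10011100100000)

-6368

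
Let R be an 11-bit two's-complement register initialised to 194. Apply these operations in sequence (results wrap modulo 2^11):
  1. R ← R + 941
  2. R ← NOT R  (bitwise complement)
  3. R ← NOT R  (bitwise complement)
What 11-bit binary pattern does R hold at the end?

10001101111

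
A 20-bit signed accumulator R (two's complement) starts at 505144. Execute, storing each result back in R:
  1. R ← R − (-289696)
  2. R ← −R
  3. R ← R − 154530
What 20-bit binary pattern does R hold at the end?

Start: R = 505144 = 01111011010100111000.
R = 505144 − (-289696) = 794840; wraps to -253736 = 11000010000011011000
R = −(-253736) = 253736 = 00111101111100101000
R = 253736 − 154530 = 99206 = 00011000001110000110

00011000001110000110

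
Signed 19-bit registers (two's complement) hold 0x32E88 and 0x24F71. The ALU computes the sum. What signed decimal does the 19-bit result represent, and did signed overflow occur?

0x32E88 = 0110010111010001000 = 208520 (signed)
0x24F71 = 0100100111101110001 = 151409 (signed)
  0110010111010001000
+ 0100100111101110001
= 1010111110111111001
Result 1010111110111111001: MSB = 1 → 359929 − 524288 = -164359.
Both addends are non-negative but the stored result is negative: signed overflow. The true value 208520 + 151409 = 359929 lies outside [-262144, 262143].

-164359; overflow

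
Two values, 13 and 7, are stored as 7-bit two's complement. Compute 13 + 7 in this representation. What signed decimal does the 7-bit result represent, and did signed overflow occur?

20; no overflow

13 → 0001101
7 → 0000111
  0001101
+ 0000111
= 0010100
Result 0010100: MSB = 0 → value 20.
Both addends are non-negative and so is the stored result: no signed overflow.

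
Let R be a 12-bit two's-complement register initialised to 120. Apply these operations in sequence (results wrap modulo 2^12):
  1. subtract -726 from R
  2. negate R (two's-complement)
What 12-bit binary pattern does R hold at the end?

110010110010

Start: R = 120 = 000001111000.
R = 120 − (-726) = 846 = 001101001110
R = −(846) = -846 = 110010110010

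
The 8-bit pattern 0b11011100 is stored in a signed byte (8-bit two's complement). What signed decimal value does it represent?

-36

MSB is 1, so the value is negative.
Invert: 00100011. Add 1: 00100100 = 36. So the value is −36.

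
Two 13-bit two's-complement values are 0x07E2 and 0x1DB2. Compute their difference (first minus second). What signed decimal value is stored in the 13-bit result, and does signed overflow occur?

2608; no overflow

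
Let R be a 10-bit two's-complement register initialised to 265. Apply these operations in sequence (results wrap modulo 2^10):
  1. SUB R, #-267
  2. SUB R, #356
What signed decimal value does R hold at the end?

176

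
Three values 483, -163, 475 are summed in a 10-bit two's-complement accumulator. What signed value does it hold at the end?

-229

483 + (-163) = 320 (0101000000)
320 + 475 = 795 → wraps to -229 (1100011011)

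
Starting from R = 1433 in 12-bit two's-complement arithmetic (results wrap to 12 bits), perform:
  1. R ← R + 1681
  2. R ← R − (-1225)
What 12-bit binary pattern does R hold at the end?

000011110011

Start: R = 1433 = 010110011001.
R = 1433 + 1681 = 3114; wraps to -982 = 110000101010
R = -982 − (-1225) = 243 = 000011110011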